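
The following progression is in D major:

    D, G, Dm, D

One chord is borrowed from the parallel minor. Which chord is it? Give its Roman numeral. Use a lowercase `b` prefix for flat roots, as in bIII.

The diatonic triads in D major are D, Em, F#m, G, A, Bm, C#dim. Of the given chords, D and G are diatonic. Dm (D–F–A) is not: scale degree 1 in D major carries D (I). In D minor the chord on that degree is Dm, so here it functions as i, borrowed from the parallel minor.

i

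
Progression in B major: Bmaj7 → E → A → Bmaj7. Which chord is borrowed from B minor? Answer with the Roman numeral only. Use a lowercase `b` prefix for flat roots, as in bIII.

In B major the diatonic chords are B, C#m, D#m, E, F#, G#m, A#dim. Bmaj7 and E are both diatonic. A (A–C#–E) doesn't fit — on degree 7 B major would have A#dim (vii°). A is the degree-7 chord of B minor, so it is the borrowed bVII.

bVII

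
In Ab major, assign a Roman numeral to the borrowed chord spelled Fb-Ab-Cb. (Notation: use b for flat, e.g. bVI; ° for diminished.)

bVI

In Ab major scale degree 6 is F; Fb is its lowered form, from Ab minor. The diatonic chord on degree 6 would be Fm (vi), but Fb–Ab–Cb is the major chord from Ab minor. As a borrowed chord it is labeled bVI.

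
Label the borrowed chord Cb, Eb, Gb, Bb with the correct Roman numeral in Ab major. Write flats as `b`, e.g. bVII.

bIIImaj7

The root Cb is the lowered 3rd scale degree — diatonically Ab major has C there. Cb–Eb–Gb–Bb is a major-seventh chord — the form found in Ab minor, not the diatonic iii (Cm). Borrowed into Ab major it is written bIIImaj7.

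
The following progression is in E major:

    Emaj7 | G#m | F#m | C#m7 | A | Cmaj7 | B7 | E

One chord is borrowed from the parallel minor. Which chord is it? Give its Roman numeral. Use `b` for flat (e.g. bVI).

E major has the diatonic set E, F#m, G#m, A, B, C#m, D#dim. Emaj7, G#m, F#m, C#m7, A, B7 and E all belong to that set. Cmaj7 (C–E–G–B) is not: scale degree 6 in E major carries C#m (vi). In E minor the chord on that degree is Cmaj7, so here it functions as bVImaj7, borrowed from the parallel minor.

bVImaj7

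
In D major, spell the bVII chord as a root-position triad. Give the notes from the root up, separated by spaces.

C E G

The root of bVII is the lowered 7th degree: C# becomes C. Building the major chord from the parallel minor on C: C–E–G.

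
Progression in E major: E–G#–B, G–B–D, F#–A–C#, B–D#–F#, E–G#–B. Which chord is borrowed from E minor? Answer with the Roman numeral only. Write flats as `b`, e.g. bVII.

The diatonic triads in E major are E, F#m, G#m, A, B, C#m, D#dim. E–G#–B = E, F#–A–C# = F#m and B–D#–F# = B all belong to that set. G–B–D is not: scale degree 3 in E major carries G#m (iii). In E minor the chord on that degree is G, so here it functions as bIII, borrowed from the parallel minor.

bIII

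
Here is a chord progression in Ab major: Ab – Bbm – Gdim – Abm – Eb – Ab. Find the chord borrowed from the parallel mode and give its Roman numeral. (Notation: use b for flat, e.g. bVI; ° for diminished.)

i

In Ab major the diatonic chords are Ab, Bbm, Cm, Db, Eb, Fm, Gdim. Ab, Bbm, Gdim and Eb are all diatonic. But Abm (Ab–Cb–Eb) is foreign: the diatonic I on degree 1 is Ab, whereas Abm comes from Ab minor. It is labeled i.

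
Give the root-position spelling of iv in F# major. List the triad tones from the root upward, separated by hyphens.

B-D-F#

The root, B, is scale degree 4 — the same note in F# major and F# minor; only the chord quality changes. Stacking thirds in F# minor on B gives B–D–F#.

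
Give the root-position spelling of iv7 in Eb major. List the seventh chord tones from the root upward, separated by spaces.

Ab Cb Eb Gb

The root, Ab, is scale degree 4 — the same note in Eb major and Eb minor; only the chord quality changes. Stacking thirds in Eb minor on Ab gives Ab–Cb–Eb–Gb.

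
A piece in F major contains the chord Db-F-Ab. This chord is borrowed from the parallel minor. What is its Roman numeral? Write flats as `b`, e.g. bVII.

In F major scale degree 6 is D; Db is its lowered form, from F minor. Diatonically F major has Dm (vi) on that degree; Db–F–Ab is instead the major chord native to F minor, so it takes the label bVI.

bVI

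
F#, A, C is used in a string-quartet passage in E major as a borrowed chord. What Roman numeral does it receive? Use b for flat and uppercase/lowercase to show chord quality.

The root F# is the diatonic 2nd degree of E major; the borrowing shows in the chord quality. The diatonic chord on degree 2 would be F#m (ii), but F#–A–C is the diminished chord from E minor. As a borrowed chord it is labeled ii°.

ii°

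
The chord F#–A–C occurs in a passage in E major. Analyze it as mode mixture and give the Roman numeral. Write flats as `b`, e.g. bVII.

The root F# is the diatonic 2nd degree of E major; the borrowing shows in the chord quality. Diatonically E major has F#m (ii) on that degree; F#–A–C is instead the diminished chord native to E minor, so it takes the label ii°.

ii°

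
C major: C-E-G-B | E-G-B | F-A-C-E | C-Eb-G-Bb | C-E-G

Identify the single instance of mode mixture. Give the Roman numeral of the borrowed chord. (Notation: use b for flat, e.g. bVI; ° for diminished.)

i7

The diatonic triads in C major are C, Dm, Em, F, G, Am, Bdim. C–E–G–B = Cmaj7, E–G–B = Em, F–A–C–E = Fmaj7 and C–E–G = C are all diatonic. C–Eb–G–Bb doesn't fit — on degree 1 C major would have C (I). Cm7 is the degree-1 chord of C minor, so it is the borrowed i7.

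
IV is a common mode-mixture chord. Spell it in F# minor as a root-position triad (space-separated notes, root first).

The root, B, is scale degree 4 — the same note in F# minor and F# major; only the chord quality changes. Stacking thirds in F# major on B gives B–D#–F#.

B D# F#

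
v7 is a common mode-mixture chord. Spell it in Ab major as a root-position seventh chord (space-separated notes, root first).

Eb Gb Bb Db

v7 is built on scale degree 5, which is Eb in both Ab major and its parallel. In Ab minor the chord on Eb is Eb–Gb–Bb–Db.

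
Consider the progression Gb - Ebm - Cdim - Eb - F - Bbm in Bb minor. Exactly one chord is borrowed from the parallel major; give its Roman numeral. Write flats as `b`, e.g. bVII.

IV

In Bb minor (with V from harmonic minor) the diatonic chords are Bbm, Cdim, Db, Ebm, F, Gb, Ab. Gb, Ebm, Cdim, F and Bbm all belong to that set. Eb (Eb–G–Bb) doesn't fit — on degree 4 Bb minor would have Ebm (iv). Eb is the degree-4 chord of Bb major, so it is the borrowed IV.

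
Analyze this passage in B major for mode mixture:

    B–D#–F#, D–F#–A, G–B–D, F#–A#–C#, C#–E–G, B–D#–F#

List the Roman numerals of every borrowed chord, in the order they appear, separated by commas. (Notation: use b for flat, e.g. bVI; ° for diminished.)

bIII, bVI, ii°

The diatonic triads in B major are B, C#m, D#m, E, F#, G#m, A#dim. Of the given chords, B–D#–F# = B and F#–A#–C# = F# are diatonic. But D–F#–A is foreign: the diatonic iii on degree 3 is D#m, whereas D comes from B minor. It is labeled bIII. G–B–D doesn't fit — on degree 6 B major would have G#m (vi). G is the degree-6 chord of B minor, so it is the borrowed bVI. C#–E–G doesn't fit — on degree 2 B major would have C#m (ii). C#dim is the degree-2 chord of B minor, so it is the borrowed ii°.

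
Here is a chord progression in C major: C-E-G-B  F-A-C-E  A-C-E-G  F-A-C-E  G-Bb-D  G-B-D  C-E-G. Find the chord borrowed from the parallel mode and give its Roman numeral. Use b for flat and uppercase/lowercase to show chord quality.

The diatonic triads in C major are C, Dm, Em, F, G, Am, Bdim. C–E–G–B = Cmaj7, F–A–C–E = Fmaj7, A–C–E–G = Am7, G–B–D = G and C–E–G = C are all diatonic. G–Bb–D doesn't fit — on degree 5 C major would have G (V). Gm is the degree-5 chord of C minor, so it is the borrowed v.

v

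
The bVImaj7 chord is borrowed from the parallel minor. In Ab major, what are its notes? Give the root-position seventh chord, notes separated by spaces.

Fb Ab Cb Eb

Scale degree 6 in Ab major is F. bVImaj7 uses the lowered form, Fb, taken from Ab minor. Stacking thirds in Ab minor on Fb gives Fb–Ab–Cb–Eb.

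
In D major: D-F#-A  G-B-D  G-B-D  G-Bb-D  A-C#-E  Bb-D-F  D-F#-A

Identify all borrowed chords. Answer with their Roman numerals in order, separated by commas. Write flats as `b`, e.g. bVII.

iv, bVI

D major has the diatonic set D, Em, F#m, G, A, Bm, C#dim. D–F#–A = D, G–B–D = G and A–C#–E = A all belong to that set. But G–Bb–D is foreign: the diatonic IV on degree 4 is G, whereas Gm comes from D minor. It is labeled iv. Bb–D–F is not: scale degree 6 in D major carries Bm (vi). In D minor the chord on that degree is Bb, so here it functions as bVI, borrowed from the parallel minor.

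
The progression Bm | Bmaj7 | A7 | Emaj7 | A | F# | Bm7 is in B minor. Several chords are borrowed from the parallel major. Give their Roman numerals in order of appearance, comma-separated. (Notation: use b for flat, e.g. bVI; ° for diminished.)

The diatonic triads in B minor (with V from harmonic minor) are Bm, C#dim, D, Em, F#, G, A. Of the given chords, Bm, A7, A, F# and Bm7 are diatonic. Bmaj7 (B–D#–F#–A#) is not: scale degree 1 in B minor carries Bm (i). In B major the chord on that degree is Bmaj7, so here it functions as Imaj7, borrowed from the parallel major. But Emaj7 (E–G#–B–D#) is foreign: the diatonic iv on degree 4 is Em, whereas Emaj7 comes from B major. It is labeled IVmaj7.

Imaj7, IVmaj7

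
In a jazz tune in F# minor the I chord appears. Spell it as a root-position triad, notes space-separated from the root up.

I is built on scale degree 1, which is F# in both F# minor and its parallel. In F# major the chord on F# is F#–A#–C#.

F# A# C#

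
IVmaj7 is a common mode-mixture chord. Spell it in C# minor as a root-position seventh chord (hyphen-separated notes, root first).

F#-A#-C#-E#

The root, F#, is scale degree 4 — the same note in C# minor and C# major; only the chord quality changes. Stacking thirds in C# major on F# gives F#–A#–C#–E#.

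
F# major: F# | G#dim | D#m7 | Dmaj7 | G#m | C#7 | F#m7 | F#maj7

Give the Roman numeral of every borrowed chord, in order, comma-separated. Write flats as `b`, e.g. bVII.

In F# major the diatonic chords are F#, G#m, A#m, B, C#, D#m, E#dim. F#, D#m7, G#m, C#7 and F#maj7 are all diatonic. G#dim (G#–B–D) doesn't fit — on degree 2 F# major would have G#m (ii). G#dim is the degree-2 chord of F# minor, so it is the borrowed ii°. Dmaj7 (D–F#–A–C#) is not: scale degree 6 in F# major carries D#m (vi). In F# minor the chord on that degree is Dmaj7, so here it functions as bVImaj7, borrowed from the parallel minor. But F#m7 (F#–A–C#–E) is foreign: the diatonic I on degree 1 is F#, whereas F#m7 comes from F# minor. It is labeled i7.

ii°, bVImaj7, i7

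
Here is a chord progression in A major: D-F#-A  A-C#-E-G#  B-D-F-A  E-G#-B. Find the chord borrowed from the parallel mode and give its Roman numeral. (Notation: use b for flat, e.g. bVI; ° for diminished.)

A major has the diatonic set A, Bm, C#m, D, E, F#m, G#dim. Of the given chords, D–F#–A = D, A–C#–E–G# = Amaj7 and E–G#–B = E are diatonic. B–D–F–A doesn't fit — on degree 2 A major would have Bm (ii). Bm7b5 is the degree-2 chord of A minor, so it is the borrowed iiø7.

iiø7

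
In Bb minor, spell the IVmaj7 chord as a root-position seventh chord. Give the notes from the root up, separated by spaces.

Eb G Bb D

The root, Eb, is scale degree 4 — the same note in Bb minor and Bb major; only the chord quality changes. In Bb major the chord on Eb is Eb–G–Bb–D.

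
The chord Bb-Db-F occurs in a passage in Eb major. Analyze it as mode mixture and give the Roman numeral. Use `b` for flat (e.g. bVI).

v

The root Bb is the diatonic 5th degree of Eb major; the borrowing shows in the chord quality. The diatonic chord on degree 5 would be Bb (V), but Bb–Db–F is the minor chord from Eb minor. As a borrowed chord it is labeled v.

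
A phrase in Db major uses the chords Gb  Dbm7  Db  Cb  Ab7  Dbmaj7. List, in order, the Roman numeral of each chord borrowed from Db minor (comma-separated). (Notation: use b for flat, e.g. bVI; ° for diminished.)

In Db major the diatonic chords are Db, Ebm, Fm, Gb, Ab, Bbm, Cdim. Gb, Db, Ab7 and Dbmaj7 all belong to that set. Dbm7 (Db–Fb–Ab–Cb) is not: scale degree 1 in Db major carries Db (I). In Db minor the chord on that degree is Dbm7, so here it functions as i7, borrowed from the parallel minor. Cb (Cb–Eb–Gb) is not: scale degree 7 in Db major carries Cdim (vii°). In Db minor the chord on that degree is Cb, so here it functions as bVII, borrowed from the parallel minor.

i7, bVII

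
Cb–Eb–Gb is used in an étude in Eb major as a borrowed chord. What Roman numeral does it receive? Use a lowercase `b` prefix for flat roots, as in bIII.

In Eb major scale degree 6 is C; Cb is its lowered form, from Eb minor. The diatonic chord on degree 6 would be Cm (vi), but Cb–Eb–Gb is the major chord from Eb minor. As a borrowed chord it is labeled bVI.

bVI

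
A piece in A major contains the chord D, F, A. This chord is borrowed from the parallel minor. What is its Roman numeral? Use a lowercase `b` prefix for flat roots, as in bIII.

D is scale degree 4 in A major. The diatonic chord on degree 4 would be D (IV), but D–F–A is the minor chord from A minor. As a borrowed chord it is labeled iv.

iv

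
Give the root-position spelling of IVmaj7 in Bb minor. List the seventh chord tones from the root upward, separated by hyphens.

IVmaj7 is built on scale degree 4, which is Eb in both Bb minor and its parallel. In Bb major the chord on Eb is Eb–G–Bb–D.

Eb-G-Bb-D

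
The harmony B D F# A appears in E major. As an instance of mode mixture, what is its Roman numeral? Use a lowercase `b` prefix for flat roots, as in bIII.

The root B is the diatonic 5th degree of E major; the borrowing shows in the chord quality. The diatonic chord on degree 5 would be B (V), but B–D–F#–A is the minor-seventh chord from E minor. As a borrowed chord it is labeled v7.

v7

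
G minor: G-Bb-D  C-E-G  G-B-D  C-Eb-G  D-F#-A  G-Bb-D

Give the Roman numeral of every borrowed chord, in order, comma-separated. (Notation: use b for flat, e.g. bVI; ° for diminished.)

The diatonic triads in G minor (with V from harmonic minor) are Gm, Adim, Bb, Cm, D, Eb, F. G–Bb–D = Gm, C–Eb–G = Cm and D–F#–A = D are all diatonic. C–E–G doesn't fit — on degree 4 G minor would have Cm (iv). C is the degree-4 chord of G major, so it is the borrowed IV. G–B–D doesn't fit — on degree 1 G minor would have Gm (i). G is the degree-1 chord of G major, so it is the borrowed I.

IV, I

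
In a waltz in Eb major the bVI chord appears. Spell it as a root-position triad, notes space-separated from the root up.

Scale degree 6 in Eb major is C. bVI uses the lowered form, Cb, taken from Eb minor. In Eb minor the chord on Cb is Cb–Eb–Gb.

Cb Eb Gb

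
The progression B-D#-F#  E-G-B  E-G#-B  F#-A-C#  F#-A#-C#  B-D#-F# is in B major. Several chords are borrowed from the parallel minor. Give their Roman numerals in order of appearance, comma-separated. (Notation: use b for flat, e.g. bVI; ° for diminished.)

In B major the diatonic chords are B, C#m, D#m, E, F#, G#m, A#dim. Of the given chords, B–D#–F# = B, E–G#–B = E and F#–A#–C# = F# are diatonic. E–G–B doesn't fit — on degree 4 B major would have E (IV). Em is the degree-4 chord of B minor, so it is the borrowed iv. But F#–A–C# is foreign: the diatonic V on degree 5 is F#, whereas F#m comes from B minor. It is labeled v.

iv, v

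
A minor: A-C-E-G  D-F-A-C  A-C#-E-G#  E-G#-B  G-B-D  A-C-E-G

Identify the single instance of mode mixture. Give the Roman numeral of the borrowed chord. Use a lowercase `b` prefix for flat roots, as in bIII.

Imaj7

In A minor (with V from harmonic minor) the diatonic chords are Am, Bdim, C, Dm, E, F, G. A–C–E–G = Am7, D–F–A–C = Dm7, E–G#–B = E and G–B–D = G all belong to that set. A–C#–E–G# doesn't fit — on degree 1 A minor would have Am (i). Amaj7 is the degree-1 chord of A major, so it is the borrowed Imaj7.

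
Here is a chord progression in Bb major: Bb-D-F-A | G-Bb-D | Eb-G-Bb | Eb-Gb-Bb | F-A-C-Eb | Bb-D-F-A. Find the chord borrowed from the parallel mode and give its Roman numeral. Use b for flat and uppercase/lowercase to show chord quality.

Bb major has the diatonic set Bb, Cm, Dm, Eb, F, Gm, Adim. Bb–D–F–A = Bbmaj7, G–Bb–D = Gm, Eb–G–Bb = Eb and F–A–C–Eb = F7 all belong to that set. Eb–Gb–Bb doesn't fit — on degree 4 Bb major would have Eb (IV). Ebm is the degree-4 chord of Bb minor, so it is the borrowed iv.

iv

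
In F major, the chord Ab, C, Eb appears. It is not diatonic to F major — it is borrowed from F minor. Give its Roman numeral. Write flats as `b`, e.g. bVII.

bIII

Ab is the lowered form of scale degree 3 in F major (the diatonic degree 3 is A). Ab–C–Eb is a major chord — the form found in F minor, not the diatonic iii (Am). Borrowed into F major it is written bIII.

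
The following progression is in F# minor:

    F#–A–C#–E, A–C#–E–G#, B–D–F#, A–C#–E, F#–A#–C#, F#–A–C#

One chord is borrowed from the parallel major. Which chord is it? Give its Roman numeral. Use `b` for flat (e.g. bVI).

In F# minor (with V from harmonic minor) the diatonic chords are F#m, G#dim, A, Bm, C#, D, E. F#–A–C#–E = F#m7, A–C#–E–G# = Amaj7, B–D–F# = Bm, A–C#–E = A and F#–A–C# = F#m are all diatonic. F#–A#–C# doesn't fit — on degree 1 F# minor would have F#m (i). F# is the degree-1 chord of F# major, so it is the borrowed I.

I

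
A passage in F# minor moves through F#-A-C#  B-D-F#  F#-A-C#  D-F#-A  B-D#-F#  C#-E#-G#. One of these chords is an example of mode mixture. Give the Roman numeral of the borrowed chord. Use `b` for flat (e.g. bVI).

The diatonic triads in F# minor (with V from harmonic minor) are F#m, G#dim, A, Bm, C#, D, E. F#–A–C# = F#m, B–D–F# = Bm, D–F#–A = D and C#–E#–G# = C# are all diatonic. But B–D#–F# is foreign: the diatonic iv on degree 4 is Bm, whereas B comes from F# major. It is labeled IV.

IV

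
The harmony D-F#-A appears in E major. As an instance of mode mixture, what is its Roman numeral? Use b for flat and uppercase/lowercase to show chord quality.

The root D is the lowered 7th scale degree — diatonically E major has D# there. D–F#–A is a major chord — the form found in E minor, not the diatonic vii° (D#dim). Borrowed into E major it is written bVII.

bVII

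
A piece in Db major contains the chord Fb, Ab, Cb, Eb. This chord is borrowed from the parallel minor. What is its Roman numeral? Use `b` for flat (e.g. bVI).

In Db major scale degree 3 is F; Fb is its lowered form, from Db minor. The diatonic chord on degree 3 would be Fm (iii), but Fb–Ab–Cb–Eb is the major-seventh chord from Db minor. As a borrowed chord it is labeled bIIImaj7.

bIIImaj7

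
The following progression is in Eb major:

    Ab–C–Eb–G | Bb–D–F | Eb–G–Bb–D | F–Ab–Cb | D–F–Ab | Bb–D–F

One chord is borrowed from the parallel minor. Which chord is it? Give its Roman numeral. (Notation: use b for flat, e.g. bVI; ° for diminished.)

In Eb major the diatonic chords are Eb, Fm, Gm, Ab, Bb, Cm, Ddim. Ab–C–Eb–G = Abmaj7, Bb–D–F = Bb, Eb–G–Bb–D = Ebmaj7 and D–F–Ab = Ddim all belong to that set. F–Ab–Cb doesn't fit — on degree 2 Eb major would have Fm (ii). Fdim is the degree-2 chord of Eb minor, so it is the borrowed ii°.

ii°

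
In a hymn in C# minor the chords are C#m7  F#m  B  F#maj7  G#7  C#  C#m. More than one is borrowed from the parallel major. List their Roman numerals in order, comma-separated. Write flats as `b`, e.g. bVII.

The diatonic triads in C# minor (with V from harmonic minor) are C#m, D#dim, E, F#m, G#, A, B. C#m7, F#m, B, G#7 and C#m are all diatonic. F#maj7 (F#–A#–C#–E#) doesn't fit — on degree 4 C# minor would have F#m (iv). F#maj7 is the degree-4 chord of C# major, so it is the borrowed IVmaj7. C# (C#–E#–G#) is not: scale degree 1 in C# minor carries C#m (i). In C# major the chord on that degree is C#, so here it functions as I, borrowed from the parallel major.

IVmaj7, I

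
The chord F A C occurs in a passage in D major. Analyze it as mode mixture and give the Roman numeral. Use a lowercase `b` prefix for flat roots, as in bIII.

F is the lowered form of scale degree 3 in D major (the diatonic degree 3 is F#). F–A–C is a major chord — the form found in D minor, not the diatonic iii (F#m). Borrowed into D major it is written bIII.

bIII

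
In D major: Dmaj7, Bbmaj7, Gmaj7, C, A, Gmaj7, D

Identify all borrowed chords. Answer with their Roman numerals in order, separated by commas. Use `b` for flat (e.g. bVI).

The diatonic triads in D major are D, Em, F#m, G, A, Bm, C#dim. Of the given chords, Dmaj7, Gmaj7, A and D are diatonic. Bbmaj7 (Bb–D–F–A) is not: scale degree 6 in D major carries Bm (vi). In D minor the chord on that degree is Bbmaj7, so here it functions as bVImaj7, borrowed from the parallel minor. C (C–E–G) is not: scale degree 7 in D major carries C#dim (vii°). In D minor the chord on that degree is C, so here it functions as bVII, borrowed from the parallel minor.

bVImaj7, bVII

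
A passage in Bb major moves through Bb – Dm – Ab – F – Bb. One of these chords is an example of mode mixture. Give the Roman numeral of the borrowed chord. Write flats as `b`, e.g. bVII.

In Bb major the diatonic chords are Bb, Cm, Dm, Eb, F, Gm, Adim. Bb, Dm and F all belong to that set. But Ab (Ab–C–Eb) is foreign: the diatonic vii° on degree 7 is Adim, whereas Ab comes from Bb minor. It is labeled bVII.

bVII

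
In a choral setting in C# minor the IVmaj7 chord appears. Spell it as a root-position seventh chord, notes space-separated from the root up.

F# A# C# E#

IVmaj7 is built on scale degree 4, which is F# in both C# minor and its parallel. Building the major-seventh chord from the parallel major on F#: F#–A#–C#–E#.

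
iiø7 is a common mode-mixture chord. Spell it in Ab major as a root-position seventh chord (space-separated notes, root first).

iiø7 is built on scale degree 2, which is Bb in both Ab major and its parallel. In Ab minor the chord on Bb is Bb–Db–Fb–Ab.

Bb Db Fb Ab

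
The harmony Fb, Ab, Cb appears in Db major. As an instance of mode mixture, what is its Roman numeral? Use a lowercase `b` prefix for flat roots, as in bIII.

bIII

In Db major scale degree 3 is F; Fb is its lowered form, from Db minor. The diatonic chord on degree 3 would be Fm (iii), but Fb–Ab–Cb is the major chord from Db minor. As a borrowed chord it is labeled bIII.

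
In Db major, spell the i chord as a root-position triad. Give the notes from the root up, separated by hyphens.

Db-Fb-Ab

The root, Db, is scale degree 1 — the same note in Db major and Db minor; only the chord quality changes. In Db minor the chord on Db is Db–Fb–Ab.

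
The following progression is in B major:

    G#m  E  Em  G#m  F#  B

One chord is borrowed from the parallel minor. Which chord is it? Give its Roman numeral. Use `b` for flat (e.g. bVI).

B major has the diatonic set B, C#m, D#m, E, F#, G#m, A#dim. G#m, E, F# and B all belong to that set. Em (E–G–B) doesn't fit — on degree 4 B major would have E (IV). Em is the degree-4 chord of B minor, so it is the borrowed iv.

iv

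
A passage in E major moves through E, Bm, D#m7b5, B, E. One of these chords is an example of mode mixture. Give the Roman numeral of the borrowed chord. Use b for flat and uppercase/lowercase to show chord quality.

v

The diatonic triads in E major are E, F#m, G#m, A, B, C#m, D#dim. E, D#m7b5 and B are all diatonic. Bm (B–D–F#) is not: scale degree 5 in E major carries B (V). In E minor the chord on that degree is Bm, so here it functions as v, borrowed from the parallel minor.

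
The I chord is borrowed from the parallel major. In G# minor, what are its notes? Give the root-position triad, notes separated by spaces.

The root, G#, is scale degree 1 — the same note in G# minor and G# major; only the chord quality changes. Stacking thirds in G# major on G# gives G#–B#–D#.

G# B# D#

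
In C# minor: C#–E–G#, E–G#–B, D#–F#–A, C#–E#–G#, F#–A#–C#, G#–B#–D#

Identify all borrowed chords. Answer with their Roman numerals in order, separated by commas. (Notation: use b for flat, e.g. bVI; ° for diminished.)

I, IV

C# minor has the diatonic set C#m, D#dim, E, F#m, G#, A, B (with V from harmonic minor). C#–E–G# = C#m, E–G#–B = E, D#–F#–A = D#dim and G#–B#–D# = G# all belong to that set. C#–E#–G# doesn't fit — on degree 1 C# minor would have C#m (i). C# is the degree-1 chord of C# major, so it is the borrowed I. F#–A#–C# doesn't fit — on degree 4 C# minor would have F#m (iv). F# is the degree-4 chord of C# major, so it is the borrowed IV.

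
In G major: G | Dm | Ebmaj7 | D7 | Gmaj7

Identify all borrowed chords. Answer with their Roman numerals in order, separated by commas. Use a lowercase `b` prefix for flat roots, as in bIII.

G major has the diatonic set G, Am, Bm, C, D, Em, F#dim. Of the given chords, G, D7 and Gmaj7 are diatonic. Dm (D–F–A) doesn't fit — on degree 5 G major would have D (V). Dm is the degree-5 chord of G minor, so it is the borrowed v. Ebmaj7 (Eb–G–Bb–D) is not: scale degree 6 in G major carries Em (vi). In G minor the chord on that degree is Ebmaj7, so here it functions as bVImaj7, borrowed from the parallel minor.

v, bVImaj7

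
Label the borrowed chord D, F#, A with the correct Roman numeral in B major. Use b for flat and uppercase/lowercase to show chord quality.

bIII

D is the lowered form of scale degree 3 in B major (the diatonic degree 3 is D#). D–F#–A is a major chord — the form found in B minor, not the diatonic iii (D#m). Borrowed into B major it is written bIII.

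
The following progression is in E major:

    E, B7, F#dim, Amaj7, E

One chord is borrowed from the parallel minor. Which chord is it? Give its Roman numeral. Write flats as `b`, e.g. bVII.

E major has the diatonic set E, F#m, G#m, A, B, C#m, D#dim. E, B7 and Amaj7 are all diatonic. But F#dim (F#–A–C) is foreign: the diatonic ii on degree 2 is F#m, whereas F#dim comes from E minor. It is labeled ii°.

ii°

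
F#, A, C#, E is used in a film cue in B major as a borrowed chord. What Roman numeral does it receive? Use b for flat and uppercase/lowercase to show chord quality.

v7

The root F# is the diatonic 5th degree of B major; the borrowing shows in the chord quality. The diatonic chord on degree 5 would be F# (V), but F#–A–C#–E is the minor-seventh chord from B minor. As a borrowed chord it is labeled v7.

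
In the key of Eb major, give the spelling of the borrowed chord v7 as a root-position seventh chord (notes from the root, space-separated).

Bb Db F Ab

The root, Bb, is scale degree 5 — the same note in Eb major and Eb minor; only the chord quality changes. Building the minor-seventh chord from the parallel minor on Bb: Bb–Db–F–Ab.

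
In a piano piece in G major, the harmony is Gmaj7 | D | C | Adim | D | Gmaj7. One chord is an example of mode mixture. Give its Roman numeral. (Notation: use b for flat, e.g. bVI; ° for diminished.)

ii°

G major has the diatonic set G, Am, Bm, C, D, Em, F#dim. Gmaj7, D and C are all diatonic. Adim (A–C–Eb) doesn't fit — on degree 2 G major would have Am (ii). Adim is the degree-2 chord of G minor, so it is the borrowed ii°.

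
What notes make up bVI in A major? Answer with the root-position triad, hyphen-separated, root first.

F-A-C

Scale degree 6 in A major is F#. bVI uses the lowered form, F, taken from A minor. In A minor the chord on F is F–A–C.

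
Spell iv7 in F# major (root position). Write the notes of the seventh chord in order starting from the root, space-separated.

B D F# A

The root, B, is scale degree 4 — the same note in F# major and F# minor; only the chord quality changes. Stacking thirds in F# minor on B gives B–D–F#–A.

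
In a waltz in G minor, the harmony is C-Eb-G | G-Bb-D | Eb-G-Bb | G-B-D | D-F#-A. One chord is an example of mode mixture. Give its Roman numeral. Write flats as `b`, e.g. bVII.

In G minor (with V from harmonic minor) the diatonic chords are Gm, Adim, Bb, Cm, D, Eb, F. Of the given chords, C–Eb–G = Cm, G–Bb–D = Gm, Eb–G–Bb = Eb and D–F#–A = D are diatonic. G–B–D is not: scale degree 1 in G minor carries Gm (i). In G major the chord on that degree is G, so here it functions as I, borrowed from the parallel major.

I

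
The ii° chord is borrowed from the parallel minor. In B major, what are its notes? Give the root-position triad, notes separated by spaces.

C# E G

ii° is built on scale degree 2, which is C# in both B major and its parallel. Building the diminished chord from the parallel minor on C#: C#–E–G.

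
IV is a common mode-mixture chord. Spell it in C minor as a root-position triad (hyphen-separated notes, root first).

F-A-C

IV is built on scale degree 4, which is F in both C minor and its parallel. Building the major chord from the parallel major on F: F–A–C.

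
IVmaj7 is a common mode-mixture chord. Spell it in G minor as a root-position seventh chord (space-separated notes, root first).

C E G B

IVmaj7 is built on scale degree 4, which is C in both G minor and its parallel. Building the major-seventh chord from the parallel major on C: C–E–G–B.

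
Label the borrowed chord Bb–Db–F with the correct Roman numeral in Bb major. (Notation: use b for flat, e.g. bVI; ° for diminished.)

i

The root Bb is the diatonic 1st degree of Bb major; the borrowing shows in the chord quality. Diatonically Bb major has Bb (I) on that degree; Bb–Db–F is instead the minor chord native to Bb minor, so it takes the label i.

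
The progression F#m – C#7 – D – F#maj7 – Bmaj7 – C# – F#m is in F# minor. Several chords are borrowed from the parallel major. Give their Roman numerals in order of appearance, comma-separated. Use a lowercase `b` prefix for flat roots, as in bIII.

Imaj7, IVmaj7

In F# minor (with V from harmonic minor) the diatonic chords are F#m, G#dim, A, Bm, C#, D, E. F#m, C#7, D and C# all belong to that set. F#maj7 (F#–A#–C#–E#) doesn't fit — on degree 1 F# minor would have F#m (i). F#maj7 is the degree-1 chord of F# major, so it is the borrowed Imaj7. Bmaj7 (B–D#–F#–A#) is not: scale degree 4 in F# minor carries Bm (iv). In F# major the chord on that degree is Bmaj7, so here it functions as IVmaj7, borrowed from the parallel major.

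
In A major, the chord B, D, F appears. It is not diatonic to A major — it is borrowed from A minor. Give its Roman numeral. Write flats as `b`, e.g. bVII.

ii°

B is scale degree 2 in A major. The diatonic chord on degree 2 would be Bm (ii), but B–D–F is the diminished chord from A minor. As a borrowed chord it is labeled ii°.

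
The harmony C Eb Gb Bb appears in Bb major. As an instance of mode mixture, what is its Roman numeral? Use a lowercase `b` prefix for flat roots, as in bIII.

iiø7

C is scale degree 2 in Bb major. C–Eb–Gb–Bb is a half-diminished-seventh chord — the form found in Bb minor, not the diatonic ii (Cm). Borrowed into Bb major it is written iiø7.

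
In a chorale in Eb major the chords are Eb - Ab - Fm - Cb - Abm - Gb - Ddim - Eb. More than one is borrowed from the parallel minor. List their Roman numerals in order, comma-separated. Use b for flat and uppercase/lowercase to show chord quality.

The diatonic triads in Eb major are Eb, Fm, Gm, Ab, Bb, Cm, Ddim. Eb, Ab, Fm and Ddim all belong to that set. Cb (Cb–Eb–Gb) doesn't fit — on degree 6 Eb major would have Cm (vi). Cb is the degree-6 chord of Eb minor, so it is the borrowed bVI. But Abm (Ab–Cb–Eb) is foreign: the diatonic IV on degree 4 is Ab, whereas Abm comes from Eb minor. It is labeled iv. Gb (Gb–Bb–Db) doesn't fit — on degree 3 Eb major would have Gm (iii). Gb is the degree-3 chord of Eb minor, so it is the borrowed bIII.

bVI, iv, bIII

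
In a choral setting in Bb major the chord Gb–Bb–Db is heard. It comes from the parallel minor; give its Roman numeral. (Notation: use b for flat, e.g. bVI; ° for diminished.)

bVI

The root Gb is the lowered 6th scale degree — diatonically Bb major has G there. Gb–Bb–Db is a major chord — the form found in Bb minor, not the diatonic vi (Gm). Borrowed into Bb major it is written bVI.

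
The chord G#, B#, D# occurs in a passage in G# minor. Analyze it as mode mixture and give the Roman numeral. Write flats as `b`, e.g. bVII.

G# is scale degree 1 in G# minor. The diatonic chord on degree 1 would be G#m (i), but G#–B#–D# is the major chord from G# major. As a borrowed chord it is labeled I.

I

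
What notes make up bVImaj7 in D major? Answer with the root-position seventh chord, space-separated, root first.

Bb D F A

The root of bVImaj7 is the lowered 6th degree: B becomes Bb. Stacking thirds in D minor on Bb gives Bb–D–F–A.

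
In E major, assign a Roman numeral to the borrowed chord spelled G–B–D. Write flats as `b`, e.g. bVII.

bIII

In E major scale degree 3 is G#; G is its lowered form, from E minor. Diatonically E major has G#m (iii) on that degree; G–B–D is instead the major chord native to E minor, so it takes the label bIII.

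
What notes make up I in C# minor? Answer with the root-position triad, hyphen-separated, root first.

I is built on scale degree 1, which is C# in both C# minor and its parallel. Stacking thirds in C# major on C# gives C#–E#–G#.

C#-E#-G#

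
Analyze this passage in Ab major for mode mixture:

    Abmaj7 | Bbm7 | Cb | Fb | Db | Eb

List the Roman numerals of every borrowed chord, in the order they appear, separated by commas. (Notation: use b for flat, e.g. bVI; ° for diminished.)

bIII, bVI

In Ab major the diatonic chords are Ab, Bbm, Cm, Db, Eb, Fm, Gdim. Abmaj7, Bbm7, Db and Eb are all diatonic. Cb (Cb–Eb–Gb) is not: scale degree 3 in Ab major carries Cm (iii). In Ab minor the chord on that degree is Cb, so here it functions as bIII, borrowed from the parallel minor. Fb (Fb–Ab–Cb) is not: scale degree 6 in Ab major carries Fm (vi). In Ab minor the chord on that degree is Fb, so here it functions as bVI, borrowed from the parallel minor.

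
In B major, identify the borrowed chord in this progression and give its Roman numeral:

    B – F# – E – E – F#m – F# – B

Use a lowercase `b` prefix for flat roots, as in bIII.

B major has the diatonic set B, C#m, D#m, E, F#, G#m, A#dim. B, F# and E are all diatonic. F#m (F#–A–C#) is not: scale degree 5 in B major carries F# (V). In B minor the chord on that degree is F#m, so here it functions as v, borrowed from the parallel minor.

v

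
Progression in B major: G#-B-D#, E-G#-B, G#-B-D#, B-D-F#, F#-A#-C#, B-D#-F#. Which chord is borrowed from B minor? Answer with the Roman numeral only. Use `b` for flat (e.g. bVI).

B major has the diatonic set B, C#m, D#m, E, F#, G#m, A#dim. G#–B–D# = G#m, E–G#–B = E, F#–A#–C# = F# and B–D#–F# = B are all diatonic. But B–D–F# is foreign: the diatonic I on degree 1 is B, whereas Bm comes from B minor. It is labeled i.

i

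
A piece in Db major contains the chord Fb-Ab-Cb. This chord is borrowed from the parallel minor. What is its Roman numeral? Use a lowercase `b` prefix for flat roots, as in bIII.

Fb is the lowered form of scale degree 3 in Db major (the diatonic degree 3 is F). Fb–Ab–Cb is a major chord — the form found in Db minor, not the diatonic iii (Fm). Borrowed into Db major it is written bIII.

bIII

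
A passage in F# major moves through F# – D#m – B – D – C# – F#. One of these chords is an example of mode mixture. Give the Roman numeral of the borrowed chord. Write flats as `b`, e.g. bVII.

bVI

In F# major the diatonic chords are F#, G#m, A#m, B, C#, D#m, E#dim. Of the given chords, F#, D#m, B and C# are diatonic. D (D–F#–A) is not: scale degree 6 in F# major carries D#m (vi). In F# minor the chord on that degree is D, so here it functions as bVI, borrowed from the parallel minor.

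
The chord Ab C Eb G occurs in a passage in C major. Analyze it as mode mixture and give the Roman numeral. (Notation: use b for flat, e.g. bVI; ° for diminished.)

bVImaj7

In C major scale degree 6 is A; Ab is its lowered form, from C minor. Diatonically C major has Am (vi) on that degree; Ab–C–Eb–G is instead the major-seventh chord native to C minor, so it takes the label bVImaj7.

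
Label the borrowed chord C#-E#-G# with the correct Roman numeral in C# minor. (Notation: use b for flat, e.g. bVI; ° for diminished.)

The root C# is the diatonic 1st degree of C# minor; the borrowing shows in the chord quality. C#–E#–G# is a major chord — the form found in C# major, not the diatonic i (C#m). Borrowed into C# minor it is written I.

I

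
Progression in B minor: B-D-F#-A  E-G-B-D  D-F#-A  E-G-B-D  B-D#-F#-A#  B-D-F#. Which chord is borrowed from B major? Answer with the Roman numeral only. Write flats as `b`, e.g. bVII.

In B minor (with V from harmonic minor) the diatonic chords are Bm, C#dim, D, Em, F#, G, A. Of the given chords, B–D–F#–A = Bm7, E–G–B–D = Em7, D–F#–A = D and B–D–F# = Bm are diatonic. But B–D#–F#–A# is foreign: the diatonic i on degree 1 is Bm, whereas Bmaj7 comes from B major. It is labeled Imaj7.

Imaj7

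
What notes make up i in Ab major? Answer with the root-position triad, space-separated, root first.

Ab Cb Eb

The root, Ab, is scale degree 1 — the same note in Ab major and Ab minor; only the chord quality changes. Building the minor chord from the parallel minor on Ab: Ab–Cb–Eb.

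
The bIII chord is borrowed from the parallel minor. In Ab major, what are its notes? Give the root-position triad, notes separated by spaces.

Scale degree 3 in Ab major is C. bIII uses the lowered form, Cb, taken from Ab minor. In Ab minor the chord on Cb is Cb–Eb–Gb.

Cb Eb Gb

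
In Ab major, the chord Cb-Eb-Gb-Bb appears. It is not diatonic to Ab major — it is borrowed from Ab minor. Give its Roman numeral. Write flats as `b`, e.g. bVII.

bIIImaj7

The root Cb is the lowered 3rd scale degree — diatonically Ab major has C there. The diatonic chord on degree 3 would be Cm (iii), but Cb–Eb–Gb–Bb is the major-seventh chord from Ab minor. As a borrowed chord it is labeled bIIImaj7.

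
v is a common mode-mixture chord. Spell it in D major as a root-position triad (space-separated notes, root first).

A C E

The root, A, is scale degree 5 — the same note in D major and D minor; only the chord quality changes. Building the minor chord from the parallel minor on A: A–C–E.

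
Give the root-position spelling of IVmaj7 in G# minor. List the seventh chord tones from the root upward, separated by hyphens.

C#-E#-G#-B#

IVmaj7 is built on scale degree 4, which is C# in both G# minor and its parallel. In G# major the chord on C# is C#–E#–G#–B#.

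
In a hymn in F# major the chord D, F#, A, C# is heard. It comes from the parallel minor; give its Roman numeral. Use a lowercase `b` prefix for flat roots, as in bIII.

The root D is the lowered 6th scale degree — diatonically F# major has D# there. Diatonically F# major has D#m (vi) on that degree; D–F#–A–C# is instead the major-seventh chord native to F# minor, so it takes the label bVImaj7.

bVImaj7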